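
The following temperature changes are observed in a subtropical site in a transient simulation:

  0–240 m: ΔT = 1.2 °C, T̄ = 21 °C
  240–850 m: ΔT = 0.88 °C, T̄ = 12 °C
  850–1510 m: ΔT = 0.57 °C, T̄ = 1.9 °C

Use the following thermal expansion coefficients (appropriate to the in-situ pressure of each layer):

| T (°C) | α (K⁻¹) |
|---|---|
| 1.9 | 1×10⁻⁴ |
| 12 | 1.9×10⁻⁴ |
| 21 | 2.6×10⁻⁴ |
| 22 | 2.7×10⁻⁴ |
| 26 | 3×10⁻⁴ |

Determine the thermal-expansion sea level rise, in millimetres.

214 mm of thermosteric rise

Layer 1 at 21 °C → α = 2.6×10⁻⁴ K⁻¹
Layer 2 at 12 °C → α = 1.9×10⁻⁴ K⁻¹
Layer 3 at 1.9 °C → α = 1×10⁻⁴ K⁻¹
0–240 m: 240 × 2.6×10⁻⁴ × 1.2 = 0.07488 m
0.88 × 1.9×10⁻⁴ × 610 = 0.101992 m
0.57 × 1×10⁻⁴ × 660 = 0.03762 m
Δh = 0.07488 + 0.101992 + 0.03762 = 0.214492 m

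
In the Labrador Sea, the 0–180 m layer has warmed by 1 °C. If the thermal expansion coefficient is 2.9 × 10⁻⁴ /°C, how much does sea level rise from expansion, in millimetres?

52.2 mm of thermosteric rise

Δh = αΔT·H = 2.9×10⁻⁴ × 1 × 180 = 0.05220 m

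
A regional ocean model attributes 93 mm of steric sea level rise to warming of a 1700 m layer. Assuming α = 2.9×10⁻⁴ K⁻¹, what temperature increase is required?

ΔT ≈ 0.189 K

ΔT = Δh/(αH) = 0.093 / (2.9×10⁻⁴ × 1700) ≈ 0.1886 K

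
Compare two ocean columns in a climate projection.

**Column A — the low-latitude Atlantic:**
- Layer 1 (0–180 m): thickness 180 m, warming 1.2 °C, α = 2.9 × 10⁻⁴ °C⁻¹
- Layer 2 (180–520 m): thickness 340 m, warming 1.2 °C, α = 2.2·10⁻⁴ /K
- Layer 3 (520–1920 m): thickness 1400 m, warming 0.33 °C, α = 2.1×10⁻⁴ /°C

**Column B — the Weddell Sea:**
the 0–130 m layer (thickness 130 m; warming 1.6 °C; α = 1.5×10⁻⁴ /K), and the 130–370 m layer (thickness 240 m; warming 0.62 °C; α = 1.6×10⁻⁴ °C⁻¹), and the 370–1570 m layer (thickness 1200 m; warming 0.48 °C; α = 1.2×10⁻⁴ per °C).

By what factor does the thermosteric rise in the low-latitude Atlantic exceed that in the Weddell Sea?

A 0–180 m: 2.9×10⁻⁴ × 180 × 1.2 = 0.06264 m
A Layer 2: 2.2×10⁻⁴ × 1.2 × 340 = 0.08976 m
A 520–1920 m: 0.33 × 2.1×10⁻⁴ × 1400 = 0.09702 m
A total: 0.24942 m
B 1.5×10⁻⁴ × 130 × 1.6 = 0.03120 m
B Layer 2: 240 × 1.6×10⁻⁴ × 0.62 = 0.023808 m
B 370–1570 m: 0.48 × 1200 × 1.2×10⁻⁴ = 0.06912 m
B total: 0.124128 m
Ratio: 0.24942 / 0.124128 ≈ 2.009

2.01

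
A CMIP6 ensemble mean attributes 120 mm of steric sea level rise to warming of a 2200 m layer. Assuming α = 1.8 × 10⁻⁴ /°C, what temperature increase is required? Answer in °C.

ΔT ≈ 0.30 °C

ΔT = Δh/(αH) = 0.12 / (1.8×10⁻⁴ × 2200) ≈ 0.3030 °C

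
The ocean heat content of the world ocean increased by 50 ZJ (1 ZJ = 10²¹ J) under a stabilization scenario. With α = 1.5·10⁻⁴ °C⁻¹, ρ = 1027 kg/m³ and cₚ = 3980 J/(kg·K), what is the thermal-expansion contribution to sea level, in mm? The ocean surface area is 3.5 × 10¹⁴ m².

Per unit area: Q = 50×10²¹ / (3.5×10¹⁴) ≈ 1.429×10⁸ J/m²
Δh = αQ/(ρcₚ) = 1.5×10⁻⁴ × 1.429×10⁸ / (1027 × 3980) ≈ 0.0052441 m

about 5.24 mm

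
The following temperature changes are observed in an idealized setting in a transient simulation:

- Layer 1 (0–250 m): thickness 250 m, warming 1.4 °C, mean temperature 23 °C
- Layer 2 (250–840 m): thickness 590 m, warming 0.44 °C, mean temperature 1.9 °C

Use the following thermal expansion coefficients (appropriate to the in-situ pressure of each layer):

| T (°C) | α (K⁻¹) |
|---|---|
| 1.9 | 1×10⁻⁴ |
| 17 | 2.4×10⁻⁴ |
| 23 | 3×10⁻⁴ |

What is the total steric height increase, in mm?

130 mm

Layer 1 at 23 °C → α = 3×10⁻⁴ K⁻¹
Layer 2 at 1.9 °C → α = 1×10⁻⁴ K⁻¹
250 × 3×10⁻⁴ × 1.4 = 0.10500 m
1×10⁻⁴ × 590 × 0.44 = 0.02596 m
Δh = 0.10500 + 0.02596 = 0.13096 m ≈ 130 mm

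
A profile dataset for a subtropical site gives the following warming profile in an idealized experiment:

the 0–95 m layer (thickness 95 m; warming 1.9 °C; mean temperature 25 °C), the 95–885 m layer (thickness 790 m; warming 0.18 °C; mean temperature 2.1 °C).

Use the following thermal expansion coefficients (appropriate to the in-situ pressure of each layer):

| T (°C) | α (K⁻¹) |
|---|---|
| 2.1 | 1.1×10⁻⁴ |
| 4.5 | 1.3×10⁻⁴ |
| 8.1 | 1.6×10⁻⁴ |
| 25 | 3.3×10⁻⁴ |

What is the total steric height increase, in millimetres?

Layer 1 at 25 °C → α = 3.3×10⁻⁴ K⁻¹
Layer 2 at 2.1 °C → α = 1.1×10⁻⁴ K⁻¹
0–95 m: 3.3×10⁻⁴ × 1.9 × 95 = 0.059565 m
1.1×10⁻⁴ × 790 × 0.18 = 0.015642 m
Δh = 0.059565 + 0.015642 = 0.075207 m ≈ 75.2 mm

75.2 mm of thermosteric rise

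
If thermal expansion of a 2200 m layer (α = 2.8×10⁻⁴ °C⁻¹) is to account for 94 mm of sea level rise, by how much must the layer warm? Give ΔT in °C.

ΔT = Δh/(αH) = 0.094 / (2.8×10⁻⁴ × 2200) ≈ 0.1526 °C

ΔT ≈ 0.153 °C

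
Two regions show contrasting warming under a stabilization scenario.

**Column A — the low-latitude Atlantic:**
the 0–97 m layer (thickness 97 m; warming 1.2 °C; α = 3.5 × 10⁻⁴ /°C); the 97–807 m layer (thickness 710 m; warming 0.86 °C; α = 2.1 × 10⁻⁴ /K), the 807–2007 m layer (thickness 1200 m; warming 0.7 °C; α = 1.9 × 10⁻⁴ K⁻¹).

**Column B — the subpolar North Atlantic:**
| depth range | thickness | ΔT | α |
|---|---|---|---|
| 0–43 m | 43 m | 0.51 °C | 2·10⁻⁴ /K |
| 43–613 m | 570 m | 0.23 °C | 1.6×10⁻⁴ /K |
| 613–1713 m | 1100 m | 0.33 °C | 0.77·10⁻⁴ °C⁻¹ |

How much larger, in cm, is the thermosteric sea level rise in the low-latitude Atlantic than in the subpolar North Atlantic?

Δh_A − Δh_B ≈ 28 cm

A 3.5×10⁻⁴ × 1.2 × 97 = 0.04074 m
A 710 × 2.1×10⁻⁴ × 0.86 = 0.128226 m
A Layer 3: 0.7 × 1.9×10⁻⁴ × 1200 = 0.15960 m
A total: 0.328566 m
B 0–43 m: 0.51 × 2×10⁻⁴ × 43 = 0.004386 m
B 1.6×10⁻⁴ × 570 × 0.23 = 0.020976 m
B 1100 × 0.33 × 0.77×10⁻⁴ = 0.027951 m
B total: 0.053313 m
Difference: 0.328566 − 0.053313 = 0.275253 m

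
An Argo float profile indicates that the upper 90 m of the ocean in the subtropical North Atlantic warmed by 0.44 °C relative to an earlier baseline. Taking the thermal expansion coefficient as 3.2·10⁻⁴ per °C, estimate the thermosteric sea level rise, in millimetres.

Δh = 13 mm

Δh = αΔT·H = 3.2×10⁻⁴ × 0.44 × 90 = 0.012672 m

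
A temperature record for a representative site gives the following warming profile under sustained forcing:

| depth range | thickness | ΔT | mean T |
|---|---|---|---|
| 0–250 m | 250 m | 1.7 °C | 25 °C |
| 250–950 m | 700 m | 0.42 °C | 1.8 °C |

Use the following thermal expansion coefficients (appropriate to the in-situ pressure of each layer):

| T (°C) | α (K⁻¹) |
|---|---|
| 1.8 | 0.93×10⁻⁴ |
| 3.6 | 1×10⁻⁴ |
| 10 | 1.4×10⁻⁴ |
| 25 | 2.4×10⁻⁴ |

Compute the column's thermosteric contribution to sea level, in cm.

Layer 1 at 25 °C → α = 2.4×10⁻⁴ K⁻¹
Layer 2 at 1.8 °C → α = 0.93×10⁻⁴ K⁻¹
250 × 1.7 × 2.4×10⁻⁴ = 0.10200 m
Layer 2: 0.42 × 700 × 0.93×10⁻⁴ = 0.027342 m
Δh = 0.10200 + 0.027342 = 0.129342 m ≈ 12.9 cm

Δh ≈ 12.9 cm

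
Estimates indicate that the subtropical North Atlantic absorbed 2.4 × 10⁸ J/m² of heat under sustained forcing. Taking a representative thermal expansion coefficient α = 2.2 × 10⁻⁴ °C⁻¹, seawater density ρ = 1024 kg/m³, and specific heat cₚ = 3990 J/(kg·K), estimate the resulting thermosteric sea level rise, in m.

Δh = αQ/(ρcₚ) = 2.2×10⁻⁴ × 2.4×10⁸ / (1024 × 3990) ≈ 0.012923 m

about 0.013 m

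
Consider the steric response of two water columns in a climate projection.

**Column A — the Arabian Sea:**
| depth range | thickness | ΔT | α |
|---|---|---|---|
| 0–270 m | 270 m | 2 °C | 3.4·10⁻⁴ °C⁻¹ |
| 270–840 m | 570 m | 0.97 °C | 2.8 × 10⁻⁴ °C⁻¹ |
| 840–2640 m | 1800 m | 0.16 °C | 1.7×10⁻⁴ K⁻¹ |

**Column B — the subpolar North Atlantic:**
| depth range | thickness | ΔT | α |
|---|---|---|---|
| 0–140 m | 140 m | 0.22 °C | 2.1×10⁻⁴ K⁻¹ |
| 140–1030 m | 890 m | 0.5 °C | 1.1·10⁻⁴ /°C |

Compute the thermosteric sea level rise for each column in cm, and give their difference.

A: 39 cm; B: 5.5 cm; difference 33 cm

A 270 × 3.4×10⁻⁴ × 2 = 0.18360 m
A Layer 2: 2.8×10⁻⁴ × 570 × 0.97 = 0.154812 m
A Layer 3: 0.16 × 1.7×10⁻⁴ × 1800 = 0.04896 m
A total: 0.387372 m
B 0.22 × 2.1×10⁻⁴ × 140 = 0.006468 m
B 890 × 1.1×10⁻⁴ × 0.5 = 0.04895 m
B total: 0.055418 m
Difference: 0.387372 − 0.055418 = 0.331954 m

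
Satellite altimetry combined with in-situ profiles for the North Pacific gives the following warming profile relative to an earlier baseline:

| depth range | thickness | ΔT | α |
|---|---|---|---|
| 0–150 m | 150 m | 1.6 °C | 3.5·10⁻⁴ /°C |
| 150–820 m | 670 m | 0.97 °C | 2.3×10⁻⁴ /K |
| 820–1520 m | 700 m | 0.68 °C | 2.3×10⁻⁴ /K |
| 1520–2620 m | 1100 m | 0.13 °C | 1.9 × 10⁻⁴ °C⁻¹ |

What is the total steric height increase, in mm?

0–150 m: 3.5×10⁻⁴ × 150 × 1.6 = 0.08400 m
150–820 m: 670 × 2.3×10⁻⁴ × 0.97 = 0.149477 m
700 × 2.3×10⁻⁴ × 0.68 = 0.10948 m
Layer 4: 1100 × 1.9×10⁻⁴ × 0.13 = 0.02717 m
Δh = 0.08400 + 0.149477 + 0.10948 + 0.02717 = 0.370127 m

370 mm of thermosteric rise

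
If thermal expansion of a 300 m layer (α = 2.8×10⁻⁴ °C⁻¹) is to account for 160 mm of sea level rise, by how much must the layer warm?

ΔT = Δh/(αH) = 0.16 / (2.8×10⁻⁴ × 300) ≈ 1.905 K

ΔT ≈ 1.9 K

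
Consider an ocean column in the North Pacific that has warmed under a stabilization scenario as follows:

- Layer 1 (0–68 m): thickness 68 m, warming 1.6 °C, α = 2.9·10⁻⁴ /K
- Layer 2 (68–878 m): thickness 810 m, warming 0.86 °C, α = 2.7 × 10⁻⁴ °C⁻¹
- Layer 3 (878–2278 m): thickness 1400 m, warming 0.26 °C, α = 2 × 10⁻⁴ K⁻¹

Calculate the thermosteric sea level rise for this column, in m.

Δh ≈ 0.29 m

2.9×10⁻⁴ × 1.6 × 68 = 0.031552 m
68–878 m: 0.86 × 810 × 2.7×10⁻⁴ = 0.188082 m
1400 × 2×10⁻⁴ × 0.26 = 0.07280 m
Δh = 0.031552 + 0.188082 + 0.07280 = 0.292434 m ≈ 0.29 m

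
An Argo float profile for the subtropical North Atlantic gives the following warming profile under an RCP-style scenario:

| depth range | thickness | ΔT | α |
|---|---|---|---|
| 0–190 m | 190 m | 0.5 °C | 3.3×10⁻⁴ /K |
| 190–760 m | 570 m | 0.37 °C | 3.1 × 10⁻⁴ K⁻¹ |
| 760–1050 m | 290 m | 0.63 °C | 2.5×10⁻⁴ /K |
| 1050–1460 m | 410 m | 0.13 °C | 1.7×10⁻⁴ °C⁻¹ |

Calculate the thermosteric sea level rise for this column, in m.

Layer 1: 3.3×10⁻⁴ × 190 × 0.5 = 0.03135 m
3.1×10⁻⁴ × 570 × 0.37 = 0.065379 m
760–1050 m: 0.63 × 2.5×10⁻⁴ × 290 = 0.045675 m
1050–1460 m: 410 × 1.7×10⁻⁴ × 0.13 = 0.009061 m
Δh = 0.03135 + 0.065379 + 0.045675 + 0.009061 = 0.151465 m

about 0.151 m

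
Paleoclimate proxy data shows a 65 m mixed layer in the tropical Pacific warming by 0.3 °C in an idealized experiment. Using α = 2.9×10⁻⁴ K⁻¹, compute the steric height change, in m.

Δh = αΔT·H = 2.9×10⁻⁴ × 0.3 × 65 = 0.005655 m

0.00566 m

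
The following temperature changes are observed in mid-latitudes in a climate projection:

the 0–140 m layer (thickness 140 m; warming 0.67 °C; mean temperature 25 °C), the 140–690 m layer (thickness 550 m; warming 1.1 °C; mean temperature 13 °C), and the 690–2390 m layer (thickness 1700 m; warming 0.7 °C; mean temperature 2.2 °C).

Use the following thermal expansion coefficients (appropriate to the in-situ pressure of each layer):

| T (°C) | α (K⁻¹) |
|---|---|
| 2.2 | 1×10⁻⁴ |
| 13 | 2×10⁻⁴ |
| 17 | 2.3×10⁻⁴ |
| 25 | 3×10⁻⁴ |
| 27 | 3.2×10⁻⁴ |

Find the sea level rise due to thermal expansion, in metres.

Δh = 0.268 m

Layer 1 at 25 °C → α = 3×10⁻⁴ K⁻¹
Layer 2 at 13 °C → α = 2×10⁻⁴ K⁻¹
Layer 3 at 2.2 °C → α = 1×10⁻⁴ K⁻¹
3×10⁻⁴ × 0.67 × 140 = 0.02814 m
140–690 m: 550 × 1.1 × 2×10⁻⁴ = 0.12100 m
Layer 3: 1700 × 1×10⁻⁴ × 0.7 = 0.11900 m
Δh = 0.02814 + 0.12100 + 0.11900 = 0.26814 m ≈ 0.268 m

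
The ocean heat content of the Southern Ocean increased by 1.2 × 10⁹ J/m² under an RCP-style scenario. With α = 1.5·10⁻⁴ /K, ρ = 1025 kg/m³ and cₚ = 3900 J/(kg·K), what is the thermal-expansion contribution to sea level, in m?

0.045 m of thermosteric rise

Δh = αQ/(ρcₚ) = 1.5×10⁻⁴ × 1.2×10⁹ / (1025 × 3900) ≈ 0.045028 m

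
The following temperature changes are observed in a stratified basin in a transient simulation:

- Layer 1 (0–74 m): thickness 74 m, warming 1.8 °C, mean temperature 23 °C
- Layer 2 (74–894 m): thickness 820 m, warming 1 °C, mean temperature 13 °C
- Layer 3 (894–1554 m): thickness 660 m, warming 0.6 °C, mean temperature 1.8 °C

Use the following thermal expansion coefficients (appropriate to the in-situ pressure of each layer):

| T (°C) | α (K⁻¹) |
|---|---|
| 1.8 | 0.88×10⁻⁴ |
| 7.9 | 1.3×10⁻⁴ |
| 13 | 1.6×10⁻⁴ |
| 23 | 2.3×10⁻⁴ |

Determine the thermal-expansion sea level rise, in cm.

Layer 1 at 23 °C → α = 2.3×10⁻⁴ K⁻¹
Layer 2 at 13 °C → α = 1.6×10⁻⁴ K⁻¹
Layer 3 at 1.8 °C → α = 0.88×10⁻⁴ K⁻¹
2.3×10⁻⁴ × 1.8 × 74 = 0.030636 m
1.6×10⁻⁴ × 820 × 1 = 0.13120 m
660 × 0.6 × 0.88×10⁻⁴ = 0.034848 m
Δh = 0.030636 + 0.13120 + 0.034848 = 0.196684 m

about 20 cm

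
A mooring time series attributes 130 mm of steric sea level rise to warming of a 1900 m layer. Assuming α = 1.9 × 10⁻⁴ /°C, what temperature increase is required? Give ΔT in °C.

ΔT = Δh/(αH) = 0.13 / (1.9×10⁻⁴ × 1900) ≈ 0.3601 °C

about 0.360 °C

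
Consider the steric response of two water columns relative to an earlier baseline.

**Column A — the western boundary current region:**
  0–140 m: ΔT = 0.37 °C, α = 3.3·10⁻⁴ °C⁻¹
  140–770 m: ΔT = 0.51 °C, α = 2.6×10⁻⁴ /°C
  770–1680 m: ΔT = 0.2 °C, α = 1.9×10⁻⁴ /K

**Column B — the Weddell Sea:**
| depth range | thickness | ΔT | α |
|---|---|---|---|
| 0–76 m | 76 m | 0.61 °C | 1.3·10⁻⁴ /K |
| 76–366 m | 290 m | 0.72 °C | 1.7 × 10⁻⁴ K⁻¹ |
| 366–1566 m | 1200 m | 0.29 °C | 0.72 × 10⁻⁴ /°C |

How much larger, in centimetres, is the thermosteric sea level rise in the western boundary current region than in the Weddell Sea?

6.86 cm larger

A Layer 1: 0.37 × 140 × 3.3×10⁻⁴ = 0.017094 m
A 2.6×10⁻⁴ × 630 × 0.51 = 0.083538 m
A Layer 3: 1.9×10⁻⁴ × 0.2 × 910 = 0.03458 m
A total: 0.135212 m
B Layer 1: 1.3×10⁻⁴ × 0.61 × 76 = 0.0060268 m
B 1.7×10⁻⁴ × 290 × 0.72 = 0.035496 m
B 366–1566 m: 0.29 × 1200 × 0.72×10⁻⁴ = 0.025056 m
B total: 0.0665788 m
Difference: 0.135212 − 0.0665788 = 0.0686332 m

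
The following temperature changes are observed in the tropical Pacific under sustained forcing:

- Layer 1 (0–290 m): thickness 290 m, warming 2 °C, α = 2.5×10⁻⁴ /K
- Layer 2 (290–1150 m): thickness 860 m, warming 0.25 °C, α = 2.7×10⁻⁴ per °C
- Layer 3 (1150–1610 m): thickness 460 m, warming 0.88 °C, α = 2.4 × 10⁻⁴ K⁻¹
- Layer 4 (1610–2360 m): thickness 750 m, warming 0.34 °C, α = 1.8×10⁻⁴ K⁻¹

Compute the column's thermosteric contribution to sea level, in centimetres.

Layer 1: 2 × 2.5×10⁻⁴ × 290 = 0.14500 m
290–1150 m: 2.7×10⁻⁴ × 0.25 × 860 = 0.05805 m
Layer 3: 0.88 × 2.4×10⁻⁴ × 460 = 0.097152 m
1610–2360 m: 750 × 1.8×10⁻⁴ × 0.34 = 0.04590 m
Δh = 0.14500 + 0.05805 + 0.097152 + 0.04590 = 0.346102 m

about 34.6 cm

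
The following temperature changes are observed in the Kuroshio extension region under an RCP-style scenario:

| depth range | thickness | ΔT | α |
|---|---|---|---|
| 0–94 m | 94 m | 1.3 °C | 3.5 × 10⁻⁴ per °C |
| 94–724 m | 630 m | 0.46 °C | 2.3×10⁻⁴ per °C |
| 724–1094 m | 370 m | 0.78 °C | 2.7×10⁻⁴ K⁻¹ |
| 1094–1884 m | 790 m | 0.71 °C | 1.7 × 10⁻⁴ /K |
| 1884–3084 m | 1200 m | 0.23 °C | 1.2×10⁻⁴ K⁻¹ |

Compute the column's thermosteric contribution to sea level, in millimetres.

Δh = 316 mm

0–94 m: 94 × 1.3 × 3.5×10⁻⁴ = 0.04277 m
2.3×10⁻⁴ × 630 × 0.46 = 0.066654 m
724–1094 m: 0.78 × 370 × 2.7×10⁻⁴ = 0.077922 m
1.7×10⁻⁴ × 0.71 × 790 = 0.095353 m
1884–3084 m: 0.23 × 1200 × 1.2×10⁻⁴ = 0.03312 m
Δh = 0.04277 + 0.066654 + 0.077922 + 0.095353 + 0.03312 = 0.315819 m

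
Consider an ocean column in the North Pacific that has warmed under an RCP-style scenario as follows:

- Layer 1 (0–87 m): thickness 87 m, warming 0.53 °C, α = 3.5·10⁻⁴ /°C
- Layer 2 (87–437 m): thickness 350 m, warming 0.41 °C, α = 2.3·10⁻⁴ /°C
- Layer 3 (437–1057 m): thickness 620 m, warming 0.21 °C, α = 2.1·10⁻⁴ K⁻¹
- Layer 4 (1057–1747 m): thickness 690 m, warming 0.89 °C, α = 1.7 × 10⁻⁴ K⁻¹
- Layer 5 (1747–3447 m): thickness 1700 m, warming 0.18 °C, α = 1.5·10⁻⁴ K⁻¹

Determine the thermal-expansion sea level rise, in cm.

about 23 cm

87 × 3.5×10⁻⁴ × 0.53 = 0.0161385 m
87–437 m: 0.41 × 350 × 2.3×10⁻⁴ = 0.033005 m
0.21 × 2.1×10⁻⁴ × 620 = 0.027342 m
1057–1747 m: 1.7×10⁻⁴ × 0.89 × 690 = 0.104397 m
Layer 5: 1700 × 1.5×10⁻⁴ × 0.18 = 0.04590 m
Δh = 0.0161385 + 0.033005 + 0.027342 + 0.104397 + 0.04590 = 0.2267825 m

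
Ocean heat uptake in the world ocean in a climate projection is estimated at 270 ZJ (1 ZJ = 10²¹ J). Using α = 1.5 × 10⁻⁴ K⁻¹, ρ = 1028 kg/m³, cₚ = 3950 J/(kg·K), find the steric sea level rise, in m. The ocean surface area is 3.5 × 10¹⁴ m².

Per unit area: Q = 270×10²¹ / (3.5×10¹⁴) ≈ 7.714×10⁸ J/m²
Δh = αQ/(ρcₚ) = 1.5×10⁻⁴ × 7.714×10⁸ / (1028 × 3950) ≈ 0.028496 m

Δh ≈ 0.0285 m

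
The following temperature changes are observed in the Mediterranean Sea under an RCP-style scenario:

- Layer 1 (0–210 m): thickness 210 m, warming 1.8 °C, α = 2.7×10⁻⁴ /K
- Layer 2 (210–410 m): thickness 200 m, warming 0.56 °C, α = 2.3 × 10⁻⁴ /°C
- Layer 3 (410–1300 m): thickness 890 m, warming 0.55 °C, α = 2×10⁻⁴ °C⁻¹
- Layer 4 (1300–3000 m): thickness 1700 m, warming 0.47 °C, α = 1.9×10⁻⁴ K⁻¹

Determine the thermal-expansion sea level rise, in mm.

Δh ≈ 378 mm

0–210 m: 210 × 1.8 × 2.7×10⁻⁴ = 0.10206 m
Layer 2: 0.56 × 200 × 2.3×10⁻⁴ = 0.02576 m
0.55 × 890 × 2×10⁻⁴ = 0.09790 m
Layer 4: 1700 × 0.47 × 1.9×10⁻⁴ = 0.15181 m
Δh = 0.10206 + 0.02576 + 0.09790 + 0.15181 = 0.37753 m ≈ 378 mm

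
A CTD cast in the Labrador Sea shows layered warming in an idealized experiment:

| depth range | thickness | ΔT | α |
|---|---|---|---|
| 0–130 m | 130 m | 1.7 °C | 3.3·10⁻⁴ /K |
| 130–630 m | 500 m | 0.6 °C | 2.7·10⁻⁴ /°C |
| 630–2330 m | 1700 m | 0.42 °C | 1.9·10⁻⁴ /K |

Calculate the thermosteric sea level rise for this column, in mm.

1.7 × 130 × 3.3×10⁻⁴ = 0.07293 m
500 × 0.6 × 2.7×10⁻⁴ = 0.08100 m
Layer 3: 1.9×10⁻⁴ × 0.42 × 1700 = 0.13566 m
Δh = 0.07293 + 0.08100 + 0.13566 = 0.28959 m

Δh ≈ 290 mm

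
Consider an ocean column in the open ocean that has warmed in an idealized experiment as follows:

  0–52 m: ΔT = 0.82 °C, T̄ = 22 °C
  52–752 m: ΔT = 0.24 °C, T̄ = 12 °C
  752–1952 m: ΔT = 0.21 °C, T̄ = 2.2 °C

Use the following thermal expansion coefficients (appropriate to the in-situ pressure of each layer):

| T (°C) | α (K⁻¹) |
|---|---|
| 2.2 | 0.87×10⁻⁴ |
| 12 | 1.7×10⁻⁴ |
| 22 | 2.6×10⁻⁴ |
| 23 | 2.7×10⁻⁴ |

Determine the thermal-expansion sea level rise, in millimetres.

Layer 1 at 22 °C → α = 2.6×10⁻⁴ K⁻¹
Layer 2 at 12 °C → α = 1.7×10⁻⁴ K⁻¹
Layer 3 at 2.2 °C → α = 0.87×10⁻⁴ K⁻¹
Layer 1: 52 × 2.6×10⁻⁴ × 0.82 = 0.0110864 m
Layer 2: 0.24 × 1.7×10⁻⁴ × 700 = 0.02856 m
752–1952 m: 1200 × 0.21 × 0.87×10⁻⁴ = 0.021924 m
Δh = 0.0110864 + 0.02856 + 0.021924 = 0.0615704 m ≈ 61.6 mm

about 61.6 mm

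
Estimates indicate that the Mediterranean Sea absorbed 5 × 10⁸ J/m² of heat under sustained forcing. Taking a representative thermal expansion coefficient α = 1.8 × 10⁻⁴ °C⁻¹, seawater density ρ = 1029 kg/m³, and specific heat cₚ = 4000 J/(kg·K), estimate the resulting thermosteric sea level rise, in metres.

Δh = αQ/(ρcₚ) = 1.8×10⁻⁴ × 5×10⁸ / (1029 × 4000) ≈ 0.021866 m

0.022 m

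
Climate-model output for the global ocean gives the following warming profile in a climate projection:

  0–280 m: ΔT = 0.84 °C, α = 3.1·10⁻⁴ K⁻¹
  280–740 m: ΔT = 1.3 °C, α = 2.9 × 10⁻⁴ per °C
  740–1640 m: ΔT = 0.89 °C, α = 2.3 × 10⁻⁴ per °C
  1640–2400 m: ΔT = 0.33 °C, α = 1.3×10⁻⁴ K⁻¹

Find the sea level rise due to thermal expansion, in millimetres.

Layer 1: 280 × 3.1×10⁻⁴ × 0.84 = 0.072912 m
2.9×10⁻⁴ × 460 × 1.3 = 0.17342 m
2.3×10⁻⁴ × 0.89 × 900 = 0.18423 m
1640–2400 m: 1.3×10⁻⁴ × 0.33 × 760 = 0.032604 m
Δh = 0.072912 + 0.17342 + 0.18423 + 0.032604 = 0.463166 m

Δh = 463 mm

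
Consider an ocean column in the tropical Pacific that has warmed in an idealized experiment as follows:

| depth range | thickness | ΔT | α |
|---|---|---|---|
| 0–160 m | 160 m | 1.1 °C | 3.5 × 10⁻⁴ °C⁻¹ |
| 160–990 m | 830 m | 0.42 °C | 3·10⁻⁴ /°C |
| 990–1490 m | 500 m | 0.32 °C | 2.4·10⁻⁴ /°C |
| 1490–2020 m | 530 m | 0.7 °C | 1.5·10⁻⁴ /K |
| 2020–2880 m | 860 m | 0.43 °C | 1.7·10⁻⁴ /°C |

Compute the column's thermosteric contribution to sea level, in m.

160 × 1.1 × 3.5×10⁻⁴ = 0.06160 m
Layer 2: 3×10⁻⁴ × 830 × 0.42 = 0.10458 m
Layer 3: 500 × 0.32 × 2.4×10⁻⁴ = 0.03840 m
1.5×10⁻⁴ × 530 × 0.7 = 0.05565 m
0.43 × 860 × 1.7×10⁻⁴ = 0.062866 m
Δh = 0.06160 + 0.10458 + 0.03840 + 0.05565 + 0.062866 = 0.323096 m ≈ 0.32 m

about 0.32 m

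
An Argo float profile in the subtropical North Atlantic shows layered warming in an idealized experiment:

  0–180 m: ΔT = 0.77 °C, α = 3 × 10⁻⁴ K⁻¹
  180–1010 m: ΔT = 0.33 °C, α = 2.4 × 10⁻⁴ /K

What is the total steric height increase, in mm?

0–180 m: 180 × 3×10⁻⁴ × 0.77 = 0.04158 m
2.4×10⁻⁴ × 830 × 0.33 = 0.065736 m
Δh = 0.04158 + 0.065736 = 0.107316 m ≈ 107 mm

Δh = 107 mm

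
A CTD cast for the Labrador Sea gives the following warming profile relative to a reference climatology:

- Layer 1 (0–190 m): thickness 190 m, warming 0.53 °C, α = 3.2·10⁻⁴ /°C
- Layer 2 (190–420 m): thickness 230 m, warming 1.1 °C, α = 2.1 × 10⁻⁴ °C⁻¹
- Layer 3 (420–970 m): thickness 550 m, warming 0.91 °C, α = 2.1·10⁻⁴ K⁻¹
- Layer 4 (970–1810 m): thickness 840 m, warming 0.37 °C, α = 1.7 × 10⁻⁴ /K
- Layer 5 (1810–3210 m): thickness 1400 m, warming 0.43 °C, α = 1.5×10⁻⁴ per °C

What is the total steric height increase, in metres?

0.334 m of thermosteric rise

Layer 1: 0.53 × 190 × 3.2×10⁻⁴ = 0.032224 m
Layer 2: 230 × 1.1 × 2.1×10⁻⁴ = 0.05313 m
2.1×10⁻⁴ × 0.91 × 550 = 0.105105 m
Layer 4: 0.37 × 1.7×10⁻⁴ × 840 = 0.052836 m
1810–3210 m: 0.43 × 1400 × 1.5×10⁻⁴ = 0.09030 m
Δh = 0.032224 + 0.05313 + 0.105105 + 0.052836 + 0.09030 = 0.333595 m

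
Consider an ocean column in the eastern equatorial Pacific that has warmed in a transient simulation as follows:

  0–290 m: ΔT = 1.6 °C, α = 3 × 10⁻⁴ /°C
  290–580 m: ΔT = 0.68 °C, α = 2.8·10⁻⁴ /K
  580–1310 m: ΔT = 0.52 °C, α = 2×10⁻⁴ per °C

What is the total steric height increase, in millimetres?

Δh = 270 mm

3×10⁻⁴ × 1.6 × 290 = 0.13920 m
0.68 × 2.8×10⁻⁴ × 290 = 0.055216 m
580–1310 m: 730 × 0.52 × 2×10⁻⁴ = 0.07592 m
Δh = 0.13920 + 0.055216 + 0.07592 = 0.270336 m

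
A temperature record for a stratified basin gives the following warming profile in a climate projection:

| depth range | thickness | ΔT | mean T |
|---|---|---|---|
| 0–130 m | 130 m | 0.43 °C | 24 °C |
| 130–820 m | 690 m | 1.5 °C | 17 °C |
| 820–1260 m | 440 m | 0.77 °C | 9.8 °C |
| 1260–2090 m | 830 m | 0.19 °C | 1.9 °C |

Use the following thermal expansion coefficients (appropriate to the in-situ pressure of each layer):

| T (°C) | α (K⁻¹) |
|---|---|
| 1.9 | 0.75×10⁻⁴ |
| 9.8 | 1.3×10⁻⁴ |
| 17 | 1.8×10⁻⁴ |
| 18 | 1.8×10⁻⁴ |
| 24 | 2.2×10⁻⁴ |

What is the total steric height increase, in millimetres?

Layer 1 at 24 °C → α = 2.2×10⁻⁴ K⁻¹
Layer 2 at 17 °C → α = 1.8×10⁻⁴ K⁻¹
Layer 3 at 9.8 °C → α = 1.3×10⁻⁴ K⁻¹
Layer 4 at 1.9 °C → α = 0.75×10⁻⁴ K⁻¹
0–130 m: 130 × 0.43 × 2.2×10⁻⁴ = 0.012298 m
Layer 2: 1.5 × 1.8×10⁻⁴ × 690 = 0.18630 m
440 × 0.77 × 1.3×10⁻⁴ = 0.044044 m
1260–2090 m: 0.19 × 0.75×10⁻⁴ × 830 = 0.0118275 m
Δh = 0.012298 + 0.18630 + 0.044044 + 0.0118275 = 0.2544695 m

about 250 mm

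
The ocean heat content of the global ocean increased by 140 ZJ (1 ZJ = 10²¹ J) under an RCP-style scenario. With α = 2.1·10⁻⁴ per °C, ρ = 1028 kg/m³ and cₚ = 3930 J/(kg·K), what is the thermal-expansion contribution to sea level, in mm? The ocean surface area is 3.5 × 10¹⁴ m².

Per unit area: Q = 140×10²¹ / (3.5×10¹⁴) = 4×10⁸ J/m²
Δh = αQ/(ρcₚ) = 2.1×10⁻⁴ × 4×10⁸ / (1028 × 3930) ≈ 0.020792 m

20.8 mm of thermosteric rise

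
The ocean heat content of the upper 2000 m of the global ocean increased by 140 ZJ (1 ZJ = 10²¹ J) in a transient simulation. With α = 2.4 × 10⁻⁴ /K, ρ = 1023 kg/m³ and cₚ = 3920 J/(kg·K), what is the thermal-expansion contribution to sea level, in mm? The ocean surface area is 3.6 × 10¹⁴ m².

23.3 mm

Per unit area: Q = 140×10²¹ / (3.6×10¹⁴) ≈ 3.889×10⁸ J/m²
Δh = αQ/(ρcₚ) = 2.4×10⁻⁴ × 3.889×10⁸ / (1023 × 3920) ≈ 0.023275 m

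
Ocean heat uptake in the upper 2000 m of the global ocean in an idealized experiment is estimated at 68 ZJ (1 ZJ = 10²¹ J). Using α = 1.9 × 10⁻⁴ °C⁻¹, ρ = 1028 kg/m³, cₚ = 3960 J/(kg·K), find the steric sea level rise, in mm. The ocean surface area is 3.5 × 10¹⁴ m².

Δh = 9.07 mm

Per unit area: Q = 68×10²¹ / (3.5×10¹⁴) ≈ 1.943×10⁸ J/m²
Δh = αQ/(ρcₚ) = 1.9×10⁻⁴ × 1.943×10⁸ / (1028 × 3960) ≈ 0.0090686 m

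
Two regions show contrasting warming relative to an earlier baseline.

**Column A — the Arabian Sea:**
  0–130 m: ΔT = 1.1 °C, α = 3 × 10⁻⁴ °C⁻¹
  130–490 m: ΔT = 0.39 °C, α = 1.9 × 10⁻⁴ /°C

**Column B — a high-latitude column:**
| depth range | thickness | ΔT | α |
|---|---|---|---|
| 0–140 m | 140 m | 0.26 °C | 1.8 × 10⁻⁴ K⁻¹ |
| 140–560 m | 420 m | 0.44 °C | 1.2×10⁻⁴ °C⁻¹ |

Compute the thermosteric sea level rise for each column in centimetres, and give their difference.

A Layer 1: 3×10⁻⁴ × 130 × 1.1 = 0.04290 m
A 0.39 × 360 × 1.9×10⁻⁴ = 0.026676 m
A total: 0.069576 m
B 140 × 0.26 × 1.8×10⁻⁴ = 0.006552 m
B 420 × 1.2×10⁻⁴ × 0.44 = 0.022176 m
B total: 0.028728 m
Difference: 0.069576 − 0.028728 = 0.040848 m

A: 6.96 cm; B: 2.87 cm; difference 4.08 cm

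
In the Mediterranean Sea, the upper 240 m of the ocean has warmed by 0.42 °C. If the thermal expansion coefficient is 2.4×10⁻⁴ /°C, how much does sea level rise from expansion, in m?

0.0242 m of thermosteric rise

Δh = αΔT·H = 2.4×10⁻⁴ × 0.42 × 240 = 0.024192 m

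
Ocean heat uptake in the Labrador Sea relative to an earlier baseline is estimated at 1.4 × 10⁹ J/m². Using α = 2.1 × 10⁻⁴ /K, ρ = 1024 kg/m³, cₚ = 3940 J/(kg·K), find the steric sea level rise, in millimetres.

Δh = 72.9 mm

Δh = αQ/(ρcₚ) = 2.1×10⁻⁴ × 1.4×10⁹ / (1024 × 3940) ≈ 0.07287 m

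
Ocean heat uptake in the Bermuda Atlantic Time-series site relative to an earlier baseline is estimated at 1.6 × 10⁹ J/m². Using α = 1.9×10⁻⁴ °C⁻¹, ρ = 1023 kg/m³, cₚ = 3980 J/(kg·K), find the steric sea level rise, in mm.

74.7 mm

Δh = αQ/(ρcₚ) = 1.9×10⁻⁴ × 1.6×10⁹ / (1023 × 3980) ≈ 0.074665 m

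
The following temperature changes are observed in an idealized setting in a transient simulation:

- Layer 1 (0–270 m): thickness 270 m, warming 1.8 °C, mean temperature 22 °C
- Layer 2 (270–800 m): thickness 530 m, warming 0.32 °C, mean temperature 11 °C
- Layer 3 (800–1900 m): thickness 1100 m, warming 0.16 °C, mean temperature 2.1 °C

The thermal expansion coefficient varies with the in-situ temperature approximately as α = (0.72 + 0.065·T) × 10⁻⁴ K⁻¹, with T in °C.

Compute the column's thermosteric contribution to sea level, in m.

Layer 1: α = (0.72 + 0.065×22)×10⁻⁴ = 2.15×10⁻⁴ K⁻¹
Layer 2: α = (0.72 + 0.065×11)×10⁻⁴ = 1.435×10⁻⁴ K⁻¹
Layer 3: α = (0.72 + 0.065×2.1)×10⁻⁴ = 0.8565×10⁻⁴ K⁻¹
0–270 m: 270 × 2.15×10⁻⁴ × 1.8 = 0.10449 m
Layer 2: 0.32 × 530 × 1.435×10⁻⁴ = 0.0243376 m
1100 × 0.16 × 0.8565×10⁻⁴ = 0.0150744 m
Δh = 0.10449 + 0.0243376 + 0.0150744 = 0.143902 m ≈ 0.144 m

Δh = 0.144 m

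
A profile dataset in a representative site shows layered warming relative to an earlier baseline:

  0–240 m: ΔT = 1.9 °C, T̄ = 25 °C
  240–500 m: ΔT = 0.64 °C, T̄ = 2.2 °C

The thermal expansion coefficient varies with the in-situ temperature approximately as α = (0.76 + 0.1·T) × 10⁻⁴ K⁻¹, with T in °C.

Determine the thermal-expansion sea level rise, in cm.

Δh ≈ 16.5 cm

Layer 1: α = (0.76 + 0.1×25)×10⁻⁴ = 3.26×10⁻⁴ K⁻¹
Layer 2: α = (0.76 + 0.1×2.2)×10⁻⁴ = 0.98×10⁻⁴ K⁻¹
0–240 m: 3.26×10⁻⁴ × 240 × 1.9 = 0.148656 m
0.64 × 0.98×10⁻⁴ × 260 = 0.0163072 m
Δh = 0.148656 + 0.0163072 = 0.1649632 m ≈ 16.5 cm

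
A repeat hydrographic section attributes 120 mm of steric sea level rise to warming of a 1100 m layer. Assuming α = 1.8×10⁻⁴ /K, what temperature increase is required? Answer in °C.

ΔT = Δh/(αH) = 0.12 / (1.8×10⁻⁴ × 1100) ≈ 0.6061 °C

about 0.61 °C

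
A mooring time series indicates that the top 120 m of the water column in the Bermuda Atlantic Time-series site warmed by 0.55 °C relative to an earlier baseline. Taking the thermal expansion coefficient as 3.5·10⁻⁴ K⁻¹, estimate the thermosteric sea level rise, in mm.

Δh = αΔT·H = 3.5×10⁻⁴ × 0.55 × 120 = 0.02310 m

Δh = 23.1 mm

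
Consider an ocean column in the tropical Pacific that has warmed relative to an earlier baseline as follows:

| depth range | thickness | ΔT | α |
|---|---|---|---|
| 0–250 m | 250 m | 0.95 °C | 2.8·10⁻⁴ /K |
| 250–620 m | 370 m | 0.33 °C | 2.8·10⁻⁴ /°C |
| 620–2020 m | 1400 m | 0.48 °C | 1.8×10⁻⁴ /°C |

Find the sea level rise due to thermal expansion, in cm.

Δh = 22.2 cm

250 × 0.95 × 2.8×10⁻⁴ = 0.06650 m
370 × 0.33 × 2.8×10⁻⁴ = 0.034188 m
620–2020 m: 1.8×10⁻⁴ × 0.48 × 1400 = 0.12096 m
Δh = 0.06650 + 0.034188 + 0.12096 = 0.221648 m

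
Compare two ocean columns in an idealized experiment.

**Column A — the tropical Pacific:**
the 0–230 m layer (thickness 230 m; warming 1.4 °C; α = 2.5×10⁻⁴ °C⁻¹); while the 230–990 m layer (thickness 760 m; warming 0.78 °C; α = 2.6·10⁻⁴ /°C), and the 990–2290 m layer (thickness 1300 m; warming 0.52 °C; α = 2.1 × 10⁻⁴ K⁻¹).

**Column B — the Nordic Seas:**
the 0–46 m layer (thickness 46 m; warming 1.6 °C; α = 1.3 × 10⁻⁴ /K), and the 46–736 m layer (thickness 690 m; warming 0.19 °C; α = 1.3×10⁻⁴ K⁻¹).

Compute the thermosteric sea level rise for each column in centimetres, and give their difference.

A: 38 cm; B: 2.7 cm; difference 35 cm

A 0–230 m: 2.5×10⁻⁴ × 1.4 × 230 = 0.08050 m
A 230–990 m: 760 × 0.78 × 2.6×10⁻⁴ = 0.154128 m
A Layer 3: 2.1×10⁻⁴ × 0.52 × 1300 = 0.14196 m
A total: 0.376588 m
B 1.3×10⁻⁴ × 1.6 × 46 = 0.009568 m
B 46–736 m: 1.3×10⁻⁴ × 0.19 × 690 = 0.017043 m
B total: 0.026611 m
Difference: 0.376588 − 0.026611 = 0.349977 m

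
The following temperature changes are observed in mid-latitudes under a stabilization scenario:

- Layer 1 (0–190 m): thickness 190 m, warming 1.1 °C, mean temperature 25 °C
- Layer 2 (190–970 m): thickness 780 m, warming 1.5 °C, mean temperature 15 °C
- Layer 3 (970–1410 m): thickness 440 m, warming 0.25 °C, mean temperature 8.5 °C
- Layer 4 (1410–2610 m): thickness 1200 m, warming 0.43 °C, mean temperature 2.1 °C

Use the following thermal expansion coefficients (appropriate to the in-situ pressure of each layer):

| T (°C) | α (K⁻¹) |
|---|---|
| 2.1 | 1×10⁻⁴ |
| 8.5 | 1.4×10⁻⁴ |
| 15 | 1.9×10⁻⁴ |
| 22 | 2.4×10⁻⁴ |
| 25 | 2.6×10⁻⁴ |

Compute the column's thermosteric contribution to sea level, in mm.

Δh = 344 mm

Layer 1 at 25 °C → α = 2.6×10⁻⁴ K⁻¹
Layer 2 at 15 °C → α = 1.9×10⁻⁴ K⁻¹
Layer 3 at 8.5 °C → α = 1.4×10⁻⁴ K⁻¹
Layer 4 at 2.1 °C → α = 1×10⁻⁴ K⁻¹
Layer 1: 1.1 × 190 × 2.6×10⁻⁴ = 0.05434 m
1.9×10⁻⁴ × 1.5 × 780 = 0.22230 m
Layer 3: 1.4×10⁻⁴ × 440 × 0.25 = 0.01540 m
Layer 4: 1200 × 0.43 × 1×10⁻⁴ = 0.05160 m
Δh = 0.05434 + 0.22230 + 0.01540 + 0.05160 = 0.34364 m ≈ 344 mm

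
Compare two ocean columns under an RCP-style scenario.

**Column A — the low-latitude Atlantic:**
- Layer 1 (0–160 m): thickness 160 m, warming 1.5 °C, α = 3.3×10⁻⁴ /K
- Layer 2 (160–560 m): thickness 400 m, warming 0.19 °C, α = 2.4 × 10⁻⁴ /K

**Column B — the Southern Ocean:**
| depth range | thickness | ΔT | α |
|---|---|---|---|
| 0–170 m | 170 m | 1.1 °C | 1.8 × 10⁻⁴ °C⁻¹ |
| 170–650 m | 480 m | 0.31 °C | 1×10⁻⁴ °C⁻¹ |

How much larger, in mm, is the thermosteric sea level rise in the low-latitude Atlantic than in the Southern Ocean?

49 mm

A 0–160 m: 3.3×10⁻⁴ × 1.5 × 160 = 0.07920 m
A 400 × 2.4×10⁻⁴ × 0.19 = 0.01824 m
A total: 0.09744 m
B Layer 1: 1.8×10⁻⁴ × 1.1 × 170 = 0.03366 m
B 0.31 × 480 × 1×10⁻⁴ = 0.01488 m
B total: 0.04854 m
Difference: 0.09744 − 0.04854 = 0.04890 m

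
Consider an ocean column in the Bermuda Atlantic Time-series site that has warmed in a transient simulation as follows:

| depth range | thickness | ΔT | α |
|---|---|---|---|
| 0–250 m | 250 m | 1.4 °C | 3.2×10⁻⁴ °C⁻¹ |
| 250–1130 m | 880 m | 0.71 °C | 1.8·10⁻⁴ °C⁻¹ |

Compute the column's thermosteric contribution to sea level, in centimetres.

Layer 1: 3.2×10⁻⁴ × 1.4 × 250 = 0.11200 m
Layer 2: 1.8×10⁻⁴ × 0.71 × 880 = 0.112464 m
Δh = 0.11200 + 0.112464 = 0.224464 m

Δh ≈ 22.4 cm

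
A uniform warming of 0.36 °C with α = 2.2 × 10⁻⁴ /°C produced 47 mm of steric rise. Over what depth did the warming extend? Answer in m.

H ≈ 593 m

H = Δh/(αΔT) = 0.047 / (2.2×10⁻⁴ × 0.36) ≈ 593.4 m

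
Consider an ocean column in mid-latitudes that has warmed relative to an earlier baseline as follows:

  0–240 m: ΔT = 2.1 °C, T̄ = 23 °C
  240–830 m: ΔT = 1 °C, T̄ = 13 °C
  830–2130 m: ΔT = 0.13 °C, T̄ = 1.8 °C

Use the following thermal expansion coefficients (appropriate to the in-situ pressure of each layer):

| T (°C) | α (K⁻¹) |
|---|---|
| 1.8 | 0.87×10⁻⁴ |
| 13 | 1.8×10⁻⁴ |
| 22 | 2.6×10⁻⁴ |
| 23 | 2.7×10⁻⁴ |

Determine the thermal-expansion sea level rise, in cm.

25.7 cm

Layer 1 at 23 °C → α = 2.7×10⁻⁴ K⁻¹
Layer 2 at 13 °C → α = 1.8×10⁻⁴ K⁻¹
Layer 3 at 1.8 °C → α = 0.87×10⁻⁴ K⁻¹
0–240 m: 2.1 × 240 × 2.7×10⁻⁴ = 0.13608 m
240–830 m: 1 × 1.8×10⁻⁴ × 590 = 0.10620 m
0.13 × 0.87×10⁻⁴ × 1300 = 0.014703 m
Δh = 0.13608 + 0.10620 + 0.014703 = 0.256983 m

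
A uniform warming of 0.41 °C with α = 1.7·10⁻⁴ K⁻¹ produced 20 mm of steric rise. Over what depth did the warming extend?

287 m

H = Δh/(αΔT) = 0.02 / (1.7×10⁻⁴ × 0.41) ≈ 286.9 m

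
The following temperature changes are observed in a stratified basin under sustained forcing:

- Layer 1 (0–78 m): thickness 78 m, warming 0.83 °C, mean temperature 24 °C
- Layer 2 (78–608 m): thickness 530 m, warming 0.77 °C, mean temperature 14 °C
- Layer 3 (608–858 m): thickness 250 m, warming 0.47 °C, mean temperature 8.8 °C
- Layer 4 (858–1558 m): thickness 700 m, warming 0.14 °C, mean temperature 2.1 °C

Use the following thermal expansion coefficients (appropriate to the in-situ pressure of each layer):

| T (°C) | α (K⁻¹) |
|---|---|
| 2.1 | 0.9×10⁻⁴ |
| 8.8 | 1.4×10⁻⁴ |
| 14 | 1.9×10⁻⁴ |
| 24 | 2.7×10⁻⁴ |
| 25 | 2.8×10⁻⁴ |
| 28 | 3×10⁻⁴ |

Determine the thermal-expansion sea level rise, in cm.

Layer 1 at 24 °C → α = 2.7×10⁻⁴ K⁻¹
Layer 2 at 14 °C → α = 1.9×10⁻⁴ K⁻¹
Layer 3 at 8.8 °C → α = 1.4×10⁻⁴ K⁻¹
Layer 4 at 2.1 °C → α = 0.9×10⁻⁴ K⁻¹
0–78 m: 2.7×10⁻⁴ × 78 × 0.83 = 0.0174798 m
Layer 2: 0.77 × 530 × 1.9×10⁻⁴ = 0.077539 m
1.4×10⁻⁴ × 0.47 × 250 = 0.01645 m
Layer 4: 0.14 × 700 × 0.9×10⁻⁴ = 0.00882 m
Δh = 0.0174798 + 0.077539 + 0.01645 + 0.00882 = 0.1202888 m ≈ 12.0 cm

12.0 cm of thermosteric rise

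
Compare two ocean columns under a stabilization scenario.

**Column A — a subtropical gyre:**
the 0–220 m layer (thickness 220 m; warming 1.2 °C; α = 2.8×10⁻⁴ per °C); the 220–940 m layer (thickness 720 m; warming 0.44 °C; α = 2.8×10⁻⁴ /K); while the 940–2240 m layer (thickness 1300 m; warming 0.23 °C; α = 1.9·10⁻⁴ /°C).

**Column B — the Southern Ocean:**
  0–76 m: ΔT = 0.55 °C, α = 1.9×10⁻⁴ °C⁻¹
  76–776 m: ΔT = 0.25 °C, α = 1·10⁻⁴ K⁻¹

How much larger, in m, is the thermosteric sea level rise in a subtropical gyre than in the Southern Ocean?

A 0–220 m: 1.2 × 220 × 2.8×10⁻⁴ = 0.07392 m
A 220–940 m: 720 × 0.44 × 2.8×10⁻⁴ = 0.088704 m
A 940–2240 m: 1.9×10⁻⁴ × 0.23 × 1300 = 0.05681 m
A total: 0.219434 m
B Layer 1: 0.55 × 1.9×10⁻⁴ × 76 = 0.007942 m
B 0.25 × 700 × 1×10⁻⁴ = 0.01750 m
B total: 0.025442 m
Difference: 0.219434 − 0.025442 = 0.193992 m

0.194 m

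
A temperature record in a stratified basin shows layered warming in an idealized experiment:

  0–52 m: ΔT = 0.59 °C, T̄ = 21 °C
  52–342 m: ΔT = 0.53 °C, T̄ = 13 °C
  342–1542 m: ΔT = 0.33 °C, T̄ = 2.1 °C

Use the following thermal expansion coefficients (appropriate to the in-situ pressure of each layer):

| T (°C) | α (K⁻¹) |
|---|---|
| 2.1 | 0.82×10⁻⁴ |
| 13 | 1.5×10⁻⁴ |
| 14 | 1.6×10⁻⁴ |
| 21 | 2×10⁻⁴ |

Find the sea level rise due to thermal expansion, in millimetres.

Layer 1 at 21 °C → α = 2×10⁻⁴ K⁻¹
Layer 2 at 13 °C → α = 1.5×10⁻⁴ K⁻¹
Layer 3 at 2.1 °C → α = 0.82×10⁻⁴ K⁻¹
2×10⁻⁴ × 52 × 0.59 = 0.006136 m
52–342 m: 0.53 × 290 × 1.5×10⁻⁴ = 0.023055 m
Layer 3: 0.82×10⁻⁴ × 0.33 × 1200 = 0.032472 m
Δh = 0.006136 + 0.023055 + 0.032472 = 0.061663 m ≈ 62 mm

Δh ≈ 62 mm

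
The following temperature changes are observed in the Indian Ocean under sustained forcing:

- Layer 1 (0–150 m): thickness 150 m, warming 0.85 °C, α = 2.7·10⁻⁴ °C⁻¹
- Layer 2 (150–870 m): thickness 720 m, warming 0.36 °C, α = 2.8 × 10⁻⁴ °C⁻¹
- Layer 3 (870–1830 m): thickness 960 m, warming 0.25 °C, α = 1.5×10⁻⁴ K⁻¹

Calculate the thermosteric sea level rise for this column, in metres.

0.143 m

0–150 m: 0.85 × 2.7×10⁻⁴ × 150 = 0.034425 m
150–870 m: 2.8×10⁻⁴ × 0.36 × 720 = 0.072576 m
1.5×10⁻⁴ × 0.25 × 960 = 0.03600 m
Δh = 0.034425 + 0.072576 + 0.03600 = 0.143001 m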